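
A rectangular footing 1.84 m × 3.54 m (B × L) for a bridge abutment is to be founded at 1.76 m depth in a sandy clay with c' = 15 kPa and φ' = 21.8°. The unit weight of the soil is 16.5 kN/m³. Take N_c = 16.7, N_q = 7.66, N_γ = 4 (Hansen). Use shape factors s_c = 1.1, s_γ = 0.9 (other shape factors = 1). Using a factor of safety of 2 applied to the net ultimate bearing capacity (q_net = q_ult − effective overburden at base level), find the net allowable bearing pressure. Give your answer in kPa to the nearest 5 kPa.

q = γ·D_f = 16.5 × 1.76 = 29.04 kPa.
c·N_c·s_c = 15 × 16.7 × 1.1 = 275.55 kPa
q·N_q = 29.04 × 7.66 = 222.45 kPa
0.5·γ·B·N_γ·s_γ = 0.5 × 16.5 × 1.84 × 4 × 0.9 = 54.648 kPa
q_ult = 275.55 + 222.45 + 54.648 = 552.64 kPa.
Net ultimate: q_net = 552.64 − 29.04 = 523.6 kPa.
q_all(net) = 523.6 / 2 = 261.8 kPa.

q_all(net) ≈ 260 kPa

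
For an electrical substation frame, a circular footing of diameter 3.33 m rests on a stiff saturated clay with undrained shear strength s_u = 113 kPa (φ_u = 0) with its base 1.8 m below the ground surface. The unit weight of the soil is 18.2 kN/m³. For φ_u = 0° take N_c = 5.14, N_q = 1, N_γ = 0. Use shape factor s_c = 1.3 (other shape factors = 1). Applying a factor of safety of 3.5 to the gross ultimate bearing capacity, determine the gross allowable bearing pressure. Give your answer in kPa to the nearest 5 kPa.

q_all ≈ 225 kPa

q = γ·D_f = 18.2 × 1.8 = 32.76 kPa.
c·N_c·s_c = 113 × 5.14 × 1.3 = 755.07 kPa
q·N_q = 32.76 × 1 = 32.76 kPa
q_ult = 755.07 + 32.76 = 787.83 kPa.
q_all = q_ult / FS = 787.83 / 3.5 = 225.09 kPa.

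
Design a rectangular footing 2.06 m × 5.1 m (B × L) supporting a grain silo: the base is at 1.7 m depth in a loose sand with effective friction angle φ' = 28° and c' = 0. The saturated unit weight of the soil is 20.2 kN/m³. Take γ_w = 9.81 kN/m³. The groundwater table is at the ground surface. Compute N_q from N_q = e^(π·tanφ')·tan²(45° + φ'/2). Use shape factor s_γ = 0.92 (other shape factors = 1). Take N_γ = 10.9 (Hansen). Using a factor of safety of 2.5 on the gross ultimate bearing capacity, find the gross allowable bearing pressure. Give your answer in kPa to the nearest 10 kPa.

N_q = e^(π·tan28°)·tan²(59°) = 14.72.
γ' = 20.2 − 9.81 = 10.39 kN/m³ (submerged throughout). q = 10.39 × 1.7 = 17.663 kPa; the same γ' applies in the ½γBN_γ term.
q·N_q = 17.663 × 14.72 = 260 kPa
0.5·γ·B·N_γ·s_γ = 0.5 × 10.39 × 2.06 × 10.9 × 0.92 = 107.32 kPa
q_ult = 260 + 107.32 = 367.31 kPa.
q_all = 367.31 / 2.5 = 146.93 kPa.

q_all ≈ 150 kPa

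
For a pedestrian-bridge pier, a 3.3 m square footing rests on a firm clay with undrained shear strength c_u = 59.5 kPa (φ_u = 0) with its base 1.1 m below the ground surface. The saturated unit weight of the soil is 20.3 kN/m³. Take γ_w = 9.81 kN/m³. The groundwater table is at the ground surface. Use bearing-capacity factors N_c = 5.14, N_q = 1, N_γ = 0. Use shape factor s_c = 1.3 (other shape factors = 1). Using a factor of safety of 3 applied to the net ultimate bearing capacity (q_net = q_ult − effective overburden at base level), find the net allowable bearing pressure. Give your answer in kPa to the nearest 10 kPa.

Water table at ground surface, so effective unit weight γ' = 20.3 − 9.81 = 10.49 kN/m³ is used throughout; overburden q = 10.49 × 1.1 = 11.539 kPa.
Cohesion term c·N_c·s_c = 59.5 × 5.14 × 1.3 = 397.58 kPa; surcharge term q·N_q = 11.539 × 1 = 11.539 kPa.
q_ult = 397.58 + 11.539 = 409.12 kPa.
Net ultimate: q_net = 409.12 − 11.539 = 397.58 kPa.
q_all(net) = 397.58 / 3 = 132.53 kPa.

q_all(net) ≈ 130 kPa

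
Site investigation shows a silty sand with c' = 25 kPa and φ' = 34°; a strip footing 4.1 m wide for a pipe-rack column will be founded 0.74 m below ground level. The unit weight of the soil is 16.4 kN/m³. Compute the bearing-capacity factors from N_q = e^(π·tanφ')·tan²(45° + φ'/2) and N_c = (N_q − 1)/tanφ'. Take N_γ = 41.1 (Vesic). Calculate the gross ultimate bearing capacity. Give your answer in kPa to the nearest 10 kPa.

tan34° = 0.6745, so N_q = e^(π×0.6745)·tan²(62°) = 8.323 × 3.537 = 29.44.
N_c = (29.44 − 1)/tan34° = 42.16.
q = γ·D_f = 16.4 × 0.74 = 12.136 kPa.
c·N_c = 25 × 42.164 = 1054.1 kPa
q·N_q = 12.136 × 29.44 = 357.28 kPa
0.5·γ·B·N_γ = 0.5 × 16.4 × 4.1 × 41.1 = 1381.8 kPa
q_ult = 1054.1 + 357.28 + 1381.8 = 2793.2 kPa.

q_ult ≈ 2790 kPa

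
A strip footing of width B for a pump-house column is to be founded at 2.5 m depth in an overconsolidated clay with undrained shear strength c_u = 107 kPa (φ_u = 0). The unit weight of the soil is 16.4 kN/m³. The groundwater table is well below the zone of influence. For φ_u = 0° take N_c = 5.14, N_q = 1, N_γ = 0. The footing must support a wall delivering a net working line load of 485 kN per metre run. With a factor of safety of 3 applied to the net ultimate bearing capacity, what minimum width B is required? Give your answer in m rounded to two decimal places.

B = 2.65 m

Overburden at base level: q = 16.4 × 2.5 = 41 kPa.
Cohesion term c·N_c = 107 × 5.14 = 549.98 kPa; surcharge term q·N_q = 41 × 1 = 41 kPa.
q_ult = 549.98 + 41 = 590.98 kPa.
For φ = 0 the ½γBN_γ term vanishes, so q_ult is independent of B. q_net = 590.98 − 41 = 549.98 kPa; q_all(net) = 549.98/3 = 183.33 kPa.
Required width B = w / q_all(net) = 485 / 183.33 = 2.646 m.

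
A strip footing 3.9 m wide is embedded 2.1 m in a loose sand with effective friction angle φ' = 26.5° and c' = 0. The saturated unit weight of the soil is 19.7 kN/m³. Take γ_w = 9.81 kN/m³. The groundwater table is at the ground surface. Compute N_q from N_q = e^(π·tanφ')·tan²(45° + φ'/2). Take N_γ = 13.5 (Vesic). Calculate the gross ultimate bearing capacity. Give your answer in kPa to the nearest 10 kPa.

tan26.5° = 0.4986, so N_q = e^(π×0.4986)·tan²(58.25°) = 4.789 × 2.611 = 12.51.
γ' = 19.7 − 9.81 = 9.89 kN/m³ (submerged throughout). q = 9.89 × 2.1 = 20.769 kPa; the same γ' applies in the ½γBN_γ term.
q·N_q = 20.769 × 12.506 = 259.74 kPa
0.5·γ·B·N_γ = 0.5 × 9.89 × 3.9 × 13.5 = 260.35 kPa
q_ult = 259.74 + 260.35 = 520.1 kPa.

q_ult ≈ 520 kPa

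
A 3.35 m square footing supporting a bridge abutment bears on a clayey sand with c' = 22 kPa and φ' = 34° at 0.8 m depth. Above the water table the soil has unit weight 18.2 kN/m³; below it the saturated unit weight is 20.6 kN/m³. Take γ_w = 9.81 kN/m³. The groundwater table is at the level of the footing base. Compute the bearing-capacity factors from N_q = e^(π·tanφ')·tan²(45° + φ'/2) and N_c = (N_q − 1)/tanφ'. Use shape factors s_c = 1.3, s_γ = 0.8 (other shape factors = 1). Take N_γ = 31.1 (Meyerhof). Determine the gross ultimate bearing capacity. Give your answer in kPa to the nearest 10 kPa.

q_ult ≈ 2080 kPa

tan34° = 0.6745, so N_q = e^(π×0.6745)·tan²(62°) = 8.323 × 3.537 = 29.44.
N_c = (29.44 − 1)/tan34° = 42.16.
Overburden at base level: q = 18.2 × 0.8 = 14.56 kPa.
Below the base the soil is submerged, so the ½γBN_γ term uses γ' = 20.6 − 9.81 = 10.79 kN/m³.
Cohesion term c·N_c·s_c = 22 × 42.164 × 1.3 = 1205.9 kPa; surcharge term q·N_q = 14.56 × 29.44 = 428.64 kPa; self-weight term 0.5·γ·B·N_γ·s_γ = 0.5 × 10.79 × 3.35 × 31.1 × 0.8 = 449.66 kPa.
q_ult = 1205.9 + 428.64 + 449.66 = 2084.2 kPa.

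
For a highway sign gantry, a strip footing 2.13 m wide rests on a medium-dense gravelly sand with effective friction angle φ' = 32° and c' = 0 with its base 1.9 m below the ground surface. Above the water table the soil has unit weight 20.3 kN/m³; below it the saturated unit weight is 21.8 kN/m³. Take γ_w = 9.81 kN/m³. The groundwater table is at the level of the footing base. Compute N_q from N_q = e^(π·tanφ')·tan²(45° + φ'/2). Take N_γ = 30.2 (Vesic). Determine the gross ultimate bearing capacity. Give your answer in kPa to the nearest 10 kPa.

tan32° = 0.6249, so N_q = e^(π×0.6249)·tan²(61°) = 7.121 × 3.255 = 23.18.
Effective surcharge at the founding depth q = γ·D_f = 20.3 × 1.9 = 38.57 kPa.
The water table coincides with the base, so in the self-weight term γ → γ' = 11.99 kN/m³.
q_ult = q·N_q + 0.5·γ·B·N_γ
     = 38.57 × 23.177 + 0.5 × 11.99 × 2.13 × 30.2
     = 893.93 + 385.63 = 1279.6 kPa.

q_ult ≈ 1280 kPa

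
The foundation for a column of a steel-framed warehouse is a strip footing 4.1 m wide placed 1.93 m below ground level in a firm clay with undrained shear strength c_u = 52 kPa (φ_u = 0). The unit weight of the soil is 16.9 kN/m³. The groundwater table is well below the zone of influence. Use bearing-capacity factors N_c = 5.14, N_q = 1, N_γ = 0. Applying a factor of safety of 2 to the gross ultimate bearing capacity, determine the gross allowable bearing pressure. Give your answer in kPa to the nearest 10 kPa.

Overburden at base level: q = 16.9 × 1.93 = 32.617 kPa.
Cohesion term c·N_c = 52 × 5.14 = 267.28 kPa; surcharge term q·N_q = 32.617 × 1 = 32.617 kPa.
q_ult = 267.28 + 32.617 = 299.9 kPa.
q_all = q_ult / FS = 299.9 / 2 = 149.95 kPa.

q_all ≈ 150 kPa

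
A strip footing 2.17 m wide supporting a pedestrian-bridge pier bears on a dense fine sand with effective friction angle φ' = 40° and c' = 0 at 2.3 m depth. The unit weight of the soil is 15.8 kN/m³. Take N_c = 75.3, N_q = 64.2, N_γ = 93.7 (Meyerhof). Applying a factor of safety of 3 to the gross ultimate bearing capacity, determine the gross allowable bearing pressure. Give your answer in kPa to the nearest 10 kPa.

q = γ·D_f = 15.8 × 2.3 = 36.34 kPa.
q·N_q = 36.34 × 64.2 = 2333 kPa
0.5·γ·B·N_γ = 0.5 × 15.8 × 2.17 × 93.7 = 1606.3 kPa
q_ult = 2333 + 1606.3 = 3939.3 kPa.
q_all = q_ult / FS = 3939.3 / 3 = 1313.1 kPa.

q_all ≈ 1310 kPa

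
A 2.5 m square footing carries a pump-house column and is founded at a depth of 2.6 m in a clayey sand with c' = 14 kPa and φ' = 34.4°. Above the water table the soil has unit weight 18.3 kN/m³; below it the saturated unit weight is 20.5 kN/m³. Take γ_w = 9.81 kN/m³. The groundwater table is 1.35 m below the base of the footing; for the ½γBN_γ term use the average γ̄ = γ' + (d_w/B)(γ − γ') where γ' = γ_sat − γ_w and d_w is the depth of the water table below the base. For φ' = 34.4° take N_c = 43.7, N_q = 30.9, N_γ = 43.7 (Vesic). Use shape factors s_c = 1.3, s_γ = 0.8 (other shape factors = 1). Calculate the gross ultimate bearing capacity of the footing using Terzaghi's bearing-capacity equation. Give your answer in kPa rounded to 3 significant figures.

q_ult ≈ 2910 kPa

Effective surcharge at the founding depth q = γ·D_f = 18.3 × 2.6 = 47.58 kPa.
With d_w = 1.35 m < B, γ̄ = 10.69 + (1.35/2.5) × (18.3 − 10.69) = 14.799 kN/m³.
q_ult = c·N_c·s_c + q·N_q + 0.5·γ·B·N_γ·s_γ
     = 14 × 43.7 × 1.3 + 47.58 × 30.9 + 0.5 × 14.799 × 2.5 × 43.7 × 0.8
     = 795.34 + 1470.2 + 646.73 = 2912.3 kPa.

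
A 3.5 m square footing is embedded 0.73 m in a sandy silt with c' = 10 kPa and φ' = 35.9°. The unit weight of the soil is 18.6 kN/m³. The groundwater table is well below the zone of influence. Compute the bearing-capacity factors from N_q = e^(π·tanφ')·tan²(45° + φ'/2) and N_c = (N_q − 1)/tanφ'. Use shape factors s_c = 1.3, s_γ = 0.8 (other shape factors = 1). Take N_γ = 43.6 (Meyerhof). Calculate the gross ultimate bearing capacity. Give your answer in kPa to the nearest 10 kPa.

tan35.9° = 0.7239, so N_q = e^(π×0.7239)·tan²(62.95°) = 9.719 × 3.835 = 37.28.
N_c = (37.28 − 1)/tan35.9° = 50.11.
q = γ·D_f = 18.6 × 0.73 = 13.578 kPa.
c·N_c·s_c = 10 × 50.115 × 1.3 = 651.49 kPa
q·N_q = 13.578 × 37.277 = 506.15 kPa
0.5·γ·B·N_γ·s_γ = 0.5 × 18.6 × 3.5 × 43.6 × 0.8 = 1135.3 kPa
q_ult = 651.49 + 506.15 + 1135.3 = 2293 kPa.

q_ult ≈ 2290 kPa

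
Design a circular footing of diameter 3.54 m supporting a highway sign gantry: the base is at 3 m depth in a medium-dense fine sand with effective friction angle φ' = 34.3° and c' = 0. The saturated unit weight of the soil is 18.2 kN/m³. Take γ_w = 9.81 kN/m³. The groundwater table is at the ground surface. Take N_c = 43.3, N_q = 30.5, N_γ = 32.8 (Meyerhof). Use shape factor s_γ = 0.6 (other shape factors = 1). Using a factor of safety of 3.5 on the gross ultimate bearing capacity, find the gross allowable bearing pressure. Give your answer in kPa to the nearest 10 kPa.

q_all ≈ 300 kPa

With the water table at the surface the whole profile is submerged: γ' = 18.2 − 9.81 = 8.39 kN/m³, so q = γ'·D_f = 25.17 kPa; the same γ' applies in the ½γBN_γ term.
q_ult = q·N_q + 0.5·γ·B·N_γ·s_γ
     = 25.17 × 30.5 + 0.5 × 8.39 × 3.54 × 32.8 × 0.6
     = 767.68 + 292.25 = 1059.9 kPa.
q_all = 1059.9 / 3.5 = 302.84 kPa.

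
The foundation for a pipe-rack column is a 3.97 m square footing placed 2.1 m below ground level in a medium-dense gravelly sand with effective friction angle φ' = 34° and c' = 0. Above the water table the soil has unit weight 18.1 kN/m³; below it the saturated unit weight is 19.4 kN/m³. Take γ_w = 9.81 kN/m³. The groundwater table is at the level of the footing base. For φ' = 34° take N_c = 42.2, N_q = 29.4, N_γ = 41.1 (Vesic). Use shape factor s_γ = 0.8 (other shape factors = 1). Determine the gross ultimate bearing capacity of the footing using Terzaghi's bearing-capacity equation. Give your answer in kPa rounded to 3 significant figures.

Effective surcharge at the founding depth q = γ·D_f = 18.1 × 2.1 = 38.01 kPa.
The water table coincides with the base, so in the self-weight term γ → γ' = 9.59 kN/m³.
q_ult = q·N_q + 0.5·γ·B·N_γ·s_γ
     = 38.01 × 29.4 + 0.5 × 9.59 × 3.97 × 41.1 × 0.8
     = 1117.5 + 625.91 = 1743.4 kPa.

q_ult ≈ 1740 kPa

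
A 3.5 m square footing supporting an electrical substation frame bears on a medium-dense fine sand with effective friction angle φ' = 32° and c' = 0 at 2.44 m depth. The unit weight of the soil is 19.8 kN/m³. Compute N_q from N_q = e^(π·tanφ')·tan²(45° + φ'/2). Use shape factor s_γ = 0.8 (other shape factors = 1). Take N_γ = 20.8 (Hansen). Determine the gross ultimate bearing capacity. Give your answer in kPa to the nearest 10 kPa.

q_ult ≈ 1700 kPa

tan32° = 0.6249, so N_q = e^(π×0.6249)·tan²(61°) = 7.121 × 3.255 = 23.18.
q = γ·D_f = 19.8 × 2.44 = 48.312 kPa.
q·N_q = 48.312 × 23.177 = 1119.7 kPa
0.5·γ·B·N_γ·s_γ = 0.5 × 19.8 × 3.5 × 20.8 × 0.8 = 576.58 kPa
q_ult = 1119.7 + 576.58 = 1696.3 kPa.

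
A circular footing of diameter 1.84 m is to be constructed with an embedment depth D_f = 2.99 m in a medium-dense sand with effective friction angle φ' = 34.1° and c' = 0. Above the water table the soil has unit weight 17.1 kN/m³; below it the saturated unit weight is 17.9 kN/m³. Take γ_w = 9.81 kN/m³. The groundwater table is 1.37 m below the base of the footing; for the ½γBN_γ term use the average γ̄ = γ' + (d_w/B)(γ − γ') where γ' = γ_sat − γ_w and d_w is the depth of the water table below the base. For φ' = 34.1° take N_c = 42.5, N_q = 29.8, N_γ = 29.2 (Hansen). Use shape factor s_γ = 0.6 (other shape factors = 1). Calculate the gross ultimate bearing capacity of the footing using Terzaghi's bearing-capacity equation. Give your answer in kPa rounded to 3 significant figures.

q_ult ≈ 1760 kPa

Effective surcharge at the founding depth q = γ·D_f = 17.1 × 2.99 = 51.129 kPa.
With d_w = 1.37 m < B, γ̄ = 8.09 + (1.37/1.84) × (17.1 − 8.09) = 14.799 kN/m³.
q_ult = q·N_q + 0.5·γ·B·N_γ·s_γ
     = 51.129 × 29.8 + 0.5 × 14.799 × 1.84 × 29.2 × 0.6
     = 1523.6 + 238.53 = 1762.2 kPa.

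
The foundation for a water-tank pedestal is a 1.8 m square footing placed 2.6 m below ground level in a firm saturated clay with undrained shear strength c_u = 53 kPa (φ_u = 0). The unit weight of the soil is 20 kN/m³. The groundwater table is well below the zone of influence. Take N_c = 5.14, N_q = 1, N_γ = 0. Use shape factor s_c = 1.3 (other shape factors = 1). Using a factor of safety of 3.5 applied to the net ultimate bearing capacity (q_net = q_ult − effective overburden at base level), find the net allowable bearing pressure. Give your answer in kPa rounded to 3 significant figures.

Overburden at base level: q = 20 × 2.6 = 52 kPa.
Cohesion term c·N_c·s_c = 53 × 5.14 × 1.3 = 354.15 kPa; surcharge term q·N_q = 52 × 1 = 52 kPa.
q_ult = 354.15 + 52 = 406.15 kPa.
Net ultimate: q_net = 406.15 − 52 = 354.15 kPa.
q_all(net) = 354.15 / 3.5 = 101.18 kPa.

q_all(net) ≈ 101 kPa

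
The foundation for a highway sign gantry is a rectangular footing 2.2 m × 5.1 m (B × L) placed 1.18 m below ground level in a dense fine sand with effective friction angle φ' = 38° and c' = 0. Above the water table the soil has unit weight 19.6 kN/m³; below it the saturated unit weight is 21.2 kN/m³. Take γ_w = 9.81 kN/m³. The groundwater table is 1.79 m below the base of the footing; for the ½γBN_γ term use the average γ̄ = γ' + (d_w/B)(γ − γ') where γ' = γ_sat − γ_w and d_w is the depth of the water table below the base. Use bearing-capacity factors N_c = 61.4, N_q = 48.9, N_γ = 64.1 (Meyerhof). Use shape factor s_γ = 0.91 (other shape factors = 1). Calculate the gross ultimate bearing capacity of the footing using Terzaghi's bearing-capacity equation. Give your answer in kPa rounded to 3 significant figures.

q_ult ≈ 2290 kPa

q = γ·D_f = 19.6 × 1.18 = 23.128 kPa.
γ' = 11.39 kN/m³; averaging over the depth B below the base, γ̄ = γ' + (d_w/B)(γ − γ') = 18.07 kN/m³.
q·N_q = 23.128 × 48.9 = 1131 kPa
0.5·γ·B·N_γ·s_γ = 0.5 × 18.07 × 2.2 × 64.1 × 0.91 = 1159.4 kPa
q_ult = 1131 + 1159.4 = 2290.4 kPa.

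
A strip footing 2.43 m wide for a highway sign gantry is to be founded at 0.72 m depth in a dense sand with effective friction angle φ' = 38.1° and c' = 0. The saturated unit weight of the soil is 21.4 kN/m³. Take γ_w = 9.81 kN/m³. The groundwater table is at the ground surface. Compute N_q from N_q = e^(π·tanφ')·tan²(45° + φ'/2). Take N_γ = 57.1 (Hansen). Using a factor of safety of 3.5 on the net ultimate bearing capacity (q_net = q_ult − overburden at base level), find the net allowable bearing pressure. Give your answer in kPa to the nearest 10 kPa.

q_all(net) ≈ 350 kPa

N_q = e^(π·tan38.1°)·tan²(64.05°) = 49.59.
Water table at ground surface, so effective unit weight γ' = 21.4 − 9.81 = 11.59 kN/m³ is used throughout; overburden q = 11.59 × 0.72 = 8.3448 kPa; the same γ' applies in the ½γBN_γ term.
Surcharge term q·N_q = 8.3448 × 49.587 = 413.79 kPa; self-weight term 0.5·γ·B·N_γ = 0.5 × 11.59 × 2.43 × 57.1 = 804.07 kPa.
q_ult = 413.79 + 804.07 = 1217.9 kPa.
q_net = 1217.9 − 8.3448 = 1209.5 kPa.
q_all(net) = 1209.5 / 3.5 = 345.58 kPa.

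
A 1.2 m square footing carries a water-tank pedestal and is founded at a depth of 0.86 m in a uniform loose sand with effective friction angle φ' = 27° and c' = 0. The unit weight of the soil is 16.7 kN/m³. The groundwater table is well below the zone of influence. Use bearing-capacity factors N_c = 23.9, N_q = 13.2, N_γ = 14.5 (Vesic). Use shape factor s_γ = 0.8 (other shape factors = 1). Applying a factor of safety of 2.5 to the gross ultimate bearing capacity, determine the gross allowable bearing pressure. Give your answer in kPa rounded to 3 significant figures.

q_all ≈ 122 kPa

Overburden at base level: q = 16.7 × 0.86 = 14.362 kPa.
Surcharge term q·N_q = 14.362 × 13.2 = 189.58 kPa; self-weight term 0.5·γ·B·N_γ·s_γ = 0.5 × 16.7 × 1.2 × 14.5 × 0.8 = 116.23 kPa.
q_ult = 189.58 + 116.23 = 305.81 kPa.
q_all = q_ult / FS = 305.81 / 2.5 = 122.32 kPa.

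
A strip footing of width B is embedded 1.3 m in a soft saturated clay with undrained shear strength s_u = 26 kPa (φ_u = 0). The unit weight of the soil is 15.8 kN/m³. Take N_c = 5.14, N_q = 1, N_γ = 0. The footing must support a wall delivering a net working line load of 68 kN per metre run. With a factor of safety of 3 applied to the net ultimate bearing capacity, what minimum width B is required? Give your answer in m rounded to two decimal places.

Overburden at base level: q = 15.8 × 1.3 = 20.54 kPa.
Cohesion term c·N_c = 26 × 5.14 = 133.64 kPa; surcharge term q·N_q = 20.54 × 1 = 20.54 kPa.
q_ult = 133.64 + 20.54 = 154.18 kPa.
For φ = 0 the ½γBN_γ term vanishes, so q_ult is independent of B. q_net = 154.18 − 20.54 = 133.64 kPa; q_all(net) = 133.64/3 = 44.547 kPa.
Required width B = w / q_all(net) = 68 / 44.547 = 1.526 m.

B = 1.53 m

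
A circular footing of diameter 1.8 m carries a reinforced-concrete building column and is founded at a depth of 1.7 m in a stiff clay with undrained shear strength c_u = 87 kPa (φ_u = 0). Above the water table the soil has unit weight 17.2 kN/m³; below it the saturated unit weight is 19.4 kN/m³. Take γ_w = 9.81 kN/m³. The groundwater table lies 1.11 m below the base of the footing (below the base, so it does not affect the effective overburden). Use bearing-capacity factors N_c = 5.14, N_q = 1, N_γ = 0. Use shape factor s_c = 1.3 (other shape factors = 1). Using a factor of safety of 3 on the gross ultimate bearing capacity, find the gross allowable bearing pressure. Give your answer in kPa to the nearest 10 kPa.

Overburden at base level: q = 17.2 × 1.7 = 29.24 kPa.
Cohesion term c·N_c·s_c = 87 × 5.14 × 1.3 = 581.33 kPa; surcharge term q·N_q = 29.24 × 1 = 29.24 kPa.
q_ult = 581.33 + 29.24 = 610.57 kPa.
q_all = 610.57 / 3 = 203.52 kPa.

q_all ≈ 200 kPa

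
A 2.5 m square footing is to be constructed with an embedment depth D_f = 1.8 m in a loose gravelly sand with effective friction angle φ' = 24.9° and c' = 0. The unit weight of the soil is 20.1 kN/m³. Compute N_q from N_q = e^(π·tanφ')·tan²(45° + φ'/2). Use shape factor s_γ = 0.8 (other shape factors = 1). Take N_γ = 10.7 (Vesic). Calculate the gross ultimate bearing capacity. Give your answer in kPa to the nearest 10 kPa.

tan24.9° = 0.4642, so N_q = e^(π×0.4642)·tan²(57.45°) = 4.299 × 2.454 = 10.55.
Overburden at base level: q = 20.1 × 1.8 = 36.18 kPa.
Surcharge term q·N_q = 36.18 × 10.551 = 381.72 kPa; self-weight term 0.5·γ·B·N_γ·s_γ = 0.5 × 20.1 × 2.5 × 10.7 × 0.8 = 215.07 kPa.
q_ult = 381.72 + 215.07 = 596.79 kPa.

q_ult ≈ 600 kPa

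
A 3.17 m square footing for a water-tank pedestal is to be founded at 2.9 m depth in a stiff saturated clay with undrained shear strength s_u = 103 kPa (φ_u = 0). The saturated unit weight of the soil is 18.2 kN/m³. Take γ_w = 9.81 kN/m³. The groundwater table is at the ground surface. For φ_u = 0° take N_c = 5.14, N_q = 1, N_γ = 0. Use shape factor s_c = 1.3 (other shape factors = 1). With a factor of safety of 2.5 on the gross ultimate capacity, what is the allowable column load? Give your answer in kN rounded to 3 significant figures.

Water table at ground surface, so effective unit weight γ' = 18.2 − 9.81 = 8.39 kN/m³ is used throughout; overburden q = 8.39 × 2.9 = 24.331 kPa.
Cohesion term c·N_c·s_c = 103 × 5.14 × 1.3 = 688.25 kPa; surcharge term q·N_q = 24.331 × 1 = 24.331 kPa.
q_ult = 688.25 + 24.331 = 712.58 kPa.
Gross allowable pressure q_all = 712.58 / 2.5 = 285.03 kPa.
Footing area = 10.0489 m², so allowable column load = 285.03 × 10.0489 = 2864.2 kN.

P_all ≈ 2860 kN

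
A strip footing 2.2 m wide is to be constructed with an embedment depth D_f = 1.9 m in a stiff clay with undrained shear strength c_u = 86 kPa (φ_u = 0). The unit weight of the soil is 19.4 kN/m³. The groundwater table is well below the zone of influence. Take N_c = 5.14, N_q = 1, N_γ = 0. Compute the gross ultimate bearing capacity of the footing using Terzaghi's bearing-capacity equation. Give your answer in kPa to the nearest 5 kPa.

q_ult ≈ 480 kPa

Effective surcharge at the founding depth q = γ·D_f = 19.4 × 1.9 = 36.86 kPa.
q_ult = c·N_c + q·N_q
     = 86 × 5.14 + 36.86 × 1
     = 442.04 + 36.86 = 478.9 kPa.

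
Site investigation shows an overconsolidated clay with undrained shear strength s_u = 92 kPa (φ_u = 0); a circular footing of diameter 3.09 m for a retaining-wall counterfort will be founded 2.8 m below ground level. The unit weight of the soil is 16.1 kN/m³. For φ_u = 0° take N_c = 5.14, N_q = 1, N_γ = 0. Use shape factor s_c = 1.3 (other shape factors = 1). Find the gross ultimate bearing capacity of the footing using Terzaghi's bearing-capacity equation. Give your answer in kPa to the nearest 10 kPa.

q = γ·D_f = 16.1 × 2.8 = 45.08 kPa.
c·N_c·s_c = 92 × 5.14 × 1.3 = 614.74 kPa
q·N_q = 45.08 × 1 = 45.08 kPa
q_ult = 614.74 + 45.08 = 659.82 kPa.

q_ult ≈ 660 kPa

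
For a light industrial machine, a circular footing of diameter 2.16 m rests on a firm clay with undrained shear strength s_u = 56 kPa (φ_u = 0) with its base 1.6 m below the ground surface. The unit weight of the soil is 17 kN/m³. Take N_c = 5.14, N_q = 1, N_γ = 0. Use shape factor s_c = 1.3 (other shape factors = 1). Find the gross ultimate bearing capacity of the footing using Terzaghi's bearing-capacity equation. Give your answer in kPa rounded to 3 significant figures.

q_ult ≈ 401 kPa

q = γ·D_f = 17 × 1.6 = 27.2 kPa.
c·N_c·s_c = 56 × 5.14 × 1.3 = 374.19 kPa
q·N_q = 27.2 × 1 = 27.2 kPa
q_ult = 374.19 + 27.2 = 401.39 kPa.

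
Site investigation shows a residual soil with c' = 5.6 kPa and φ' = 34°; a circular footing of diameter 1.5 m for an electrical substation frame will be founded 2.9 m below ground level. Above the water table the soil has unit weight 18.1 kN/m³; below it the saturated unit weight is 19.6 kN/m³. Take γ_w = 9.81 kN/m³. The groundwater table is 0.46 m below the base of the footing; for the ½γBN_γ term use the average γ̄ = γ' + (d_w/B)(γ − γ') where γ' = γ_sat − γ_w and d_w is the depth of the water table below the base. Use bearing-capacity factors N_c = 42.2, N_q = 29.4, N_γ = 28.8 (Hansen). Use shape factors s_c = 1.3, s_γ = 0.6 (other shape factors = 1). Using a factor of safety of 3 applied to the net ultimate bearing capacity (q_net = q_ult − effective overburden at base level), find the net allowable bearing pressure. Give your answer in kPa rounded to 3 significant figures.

q_all(net) ≈ 653 kPa

Overburden at base level: q = 18.1 × 2.9 = 52.49 kPa.
The water table is 0.46 m below the base (< B = 1.5 m), so the ½γBN_γ term uses γ̄ = γ' + (d_w/B)(γ − γ') = 9.79 + (0.46/1.5)(18.1 − 9.79) = 12.338 kN/m³.
Cohesion term c·N_c·s_c = 5.6 × 42.2 × 1.3 = 307.22 kPa; surcharge term q·N_q = 52.49 × 29.4 = 1543.2 kPa; self-weight term 0.5·γ·B·N_γ·s_γ = 0.5 × 12.338 × 1.5 × 28.8 × 0.6 = 159.91 kPa.
q_ult = 307.22 + 1543.2 + 159.91 = 2010.3 kPa.
Net ultimate: q_net = 2010.3 − 52.49 = 1957.8 kPa.
q_all(net) = 1957.8 / 3 = 652.61 kPa.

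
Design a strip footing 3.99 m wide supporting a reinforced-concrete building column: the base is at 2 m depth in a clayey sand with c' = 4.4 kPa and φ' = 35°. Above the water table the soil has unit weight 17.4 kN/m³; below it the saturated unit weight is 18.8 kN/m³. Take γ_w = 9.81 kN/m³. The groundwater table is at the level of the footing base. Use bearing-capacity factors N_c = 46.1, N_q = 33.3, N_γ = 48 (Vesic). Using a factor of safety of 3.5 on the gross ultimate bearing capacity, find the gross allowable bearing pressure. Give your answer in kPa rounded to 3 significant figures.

q_all ≈ 635 kPa

q = γ·D_f = 17.4 × 2 = 34.8 kPa.
For the ½γBN_γ term take γ' = 18.8 − 9.81 = 8.99 kN/m³ (soil below base is submerged).
c·N_c = 4.4 × 46.1 = 202.84 kPa
q·N_q = 34.8 × 33.3 = 1158.8 kPa
0.5·γ·B·N_γ = 0.5 × 8.99 × 3.99 × 48 = 860.88 kPa
q_ult = 202.84 + 1158.8 + 860.88 = 2222.6 kPa.
q_all = 2222.6 / 3.5 = 635.02 kPa.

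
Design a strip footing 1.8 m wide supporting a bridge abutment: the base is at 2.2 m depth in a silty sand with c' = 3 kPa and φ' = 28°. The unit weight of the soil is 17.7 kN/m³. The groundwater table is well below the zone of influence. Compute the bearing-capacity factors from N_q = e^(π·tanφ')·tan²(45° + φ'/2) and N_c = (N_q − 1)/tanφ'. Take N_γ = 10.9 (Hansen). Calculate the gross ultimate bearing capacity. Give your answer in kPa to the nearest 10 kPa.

tan28° = 0.5317, so N_q = e^(π×0.5317)·tan²(59°) = 5.314 × 2.77 = 14.72.
N_c = (14.72 − 1)/tan28° = 25.8.
Overburden at base level: q = 17.7 × 2.2 = 38.94 kPa.
Cohesion term c·N_c = 3 × 25.803 = 77.41 kPa; surcharge term q·N_q = 38.94 × 14.72 = 573.19 kPa; self-weight term 0.5·γ·B·N_γ = 0.5 × 17.7 × 1.8 × 10.9 = 173.64 kPa.
q_ult = 77.41 + 573.19 + 173.64 = 824.24 kPa.

q_ult ≈ 820 kPa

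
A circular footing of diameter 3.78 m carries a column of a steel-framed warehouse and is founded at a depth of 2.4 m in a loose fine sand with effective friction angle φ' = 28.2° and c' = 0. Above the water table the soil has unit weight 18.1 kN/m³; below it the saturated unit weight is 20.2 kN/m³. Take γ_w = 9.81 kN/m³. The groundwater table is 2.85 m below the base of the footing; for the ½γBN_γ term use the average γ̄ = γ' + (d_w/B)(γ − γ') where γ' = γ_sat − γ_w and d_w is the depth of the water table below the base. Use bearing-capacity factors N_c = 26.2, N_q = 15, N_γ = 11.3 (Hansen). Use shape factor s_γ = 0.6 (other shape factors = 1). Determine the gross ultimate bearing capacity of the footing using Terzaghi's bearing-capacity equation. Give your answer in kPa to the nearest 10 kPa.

q_ult ≈ 860 kPa

Effective surcharge at the founding depth q = γ·D_f = 18.1 × 2.4 = 43.44 kPa.
With d_w = 2.85 m < B, γ̄ = 10.39 + (2.85/3.78) × (18.1 − 10.39) = 16.203 kN/m³.
q_ult = q·N_q + 0.5·γ·B·N_γ·s_γ
     = 43.44 × 15 + 0.5 × 16.203 × 3.78 × 11.3 × 0.6
     = 651.6 + 207.63 = 859.23 kPa.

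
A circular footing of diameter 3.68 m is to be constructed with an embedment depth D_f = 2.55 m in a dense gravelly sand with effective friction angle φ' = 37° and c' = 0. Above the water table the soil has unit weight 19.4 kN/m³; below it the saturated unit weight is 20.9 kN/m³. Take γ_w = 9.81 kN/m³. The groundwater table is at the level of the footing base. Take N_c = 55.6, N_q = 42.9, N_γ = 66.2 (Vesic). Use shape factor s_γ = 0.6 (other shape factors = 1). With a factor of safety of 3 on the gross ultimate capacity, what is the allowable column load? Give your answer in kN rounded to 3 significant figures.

P_all ≈ 10400 kN

Overburden at base level: q = 19.4 × 2.55 = 49.47 kPa.
Below the base the soil is submerged, so the ½γBN_γ term uses γ' = 20.9 − 9.81 = 11.09 kN/m³.
Surcharge term q·N_q = 49.47 × 42.9 = 2122.3 kPa; self-weight term 0.5·γ·B·N_γ·s_γ = 0.5 × 11.09 × 3.68 × 66.2 × 0.6 = 810.51 kPa.
q_ult = 2122.3 + 810.51 = 2932.8 kPa.
Gross allowable pressure q_all = 2932.8 / 3 = 977.59 kPa.
Footing area = 10.6362 m², so allowable column load = 977.59 × 10.6362 = 10398 kN.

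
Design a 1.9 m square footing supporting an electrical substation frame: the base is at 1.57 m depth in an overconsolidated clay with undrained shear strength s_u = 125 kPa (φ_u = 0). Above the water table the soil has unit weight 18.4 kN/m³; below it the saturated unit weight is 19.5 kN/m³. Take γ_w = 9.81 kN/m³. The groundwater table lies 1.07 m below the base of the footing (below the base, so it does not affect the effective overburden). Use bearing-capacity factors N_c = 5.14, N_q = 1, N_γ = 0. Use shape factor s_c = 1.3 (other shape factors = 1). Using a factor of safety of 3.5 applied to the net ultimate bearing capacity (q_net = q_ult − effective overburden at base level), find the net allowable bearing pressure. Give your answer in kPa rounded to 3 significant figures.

Effective surcharge at the founding depth q = γ·D_f = 18.4 × 1.57 = 28.888 kPa.
q_ult = c·N_c·s_c + q·N_q
     = 125 × 5.14 × 1.3 + 28.888 × 1
     = 835.25 + 28.888 = 864.14 kPa.
Net ultimate: q_net = 864.14 − 28.888 = 835.25 kPa.
q_all(net) = 835.25 / 3.5 = 238.64 kPa.

q_all(net) ≈ 239 kPa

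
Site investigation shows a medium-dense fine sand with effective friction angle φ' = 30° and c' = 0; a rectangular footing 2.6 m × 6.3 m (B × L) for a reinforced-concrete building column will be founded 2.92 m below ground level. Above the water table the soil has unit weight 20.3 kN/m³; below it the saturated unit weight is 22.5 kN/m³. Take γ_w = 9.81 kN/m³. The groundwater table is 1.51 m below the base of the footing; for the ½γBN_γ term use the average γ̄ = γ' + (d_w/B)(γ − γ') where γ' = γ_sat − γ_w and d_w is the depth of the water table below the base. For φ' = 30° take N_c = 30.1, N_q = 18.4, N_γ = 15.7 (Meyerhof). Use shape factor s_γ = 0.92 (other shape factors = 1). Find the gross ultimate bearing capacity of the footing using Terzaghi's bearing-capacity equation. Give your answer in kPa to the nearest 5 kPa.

Effective surcharge at the founding depth q = γ·D_f = 20.3 × 2.92 = 59.276 kPa.
With d_w = 1.51 m < B, γ̄ = 12.69 + (1.51/2.6) × (20.3 − 12.69) = 17.11 kN/m³.
q_ult = q·N_q + 0.5·γ·B·N_γ·s_γ
     = 59.276 × 18.4 + 0.5 × 17.11 × 2.6 × 15.7 × 0.92
     = 1090.7 + 321.27 = 1411.9 kPa.

q_ult ≈ 1410 kPa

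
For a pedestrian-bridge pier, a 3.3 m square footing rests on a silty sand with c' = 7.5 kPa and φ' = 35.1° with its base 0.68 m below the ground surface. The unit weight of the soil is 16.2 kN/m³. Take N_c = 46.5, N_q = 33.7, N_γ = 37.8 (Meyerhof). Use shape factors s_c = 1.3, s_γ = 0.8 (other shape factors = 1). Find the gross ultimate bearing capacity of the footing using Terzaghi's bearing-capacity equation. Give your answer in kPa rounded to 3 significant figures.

q_ult ≈ 1630 kPa

Effective surcharge at the founding depth q = γ·D_f = 16.2 × 0.68 = 11.016 kPa.
q_ult = c·N_c·s_c + q·N_q + 0.5·γ·B·N_γ·s_γ
     = 7.5 × 46.5 × 1.3 + 11.016 × 33.7 + 0.5 × 16.2 × 3.3 × 37.8 × 0.8
     = 453.38 + 371.24 + 808.32 = 1632.9 kPa.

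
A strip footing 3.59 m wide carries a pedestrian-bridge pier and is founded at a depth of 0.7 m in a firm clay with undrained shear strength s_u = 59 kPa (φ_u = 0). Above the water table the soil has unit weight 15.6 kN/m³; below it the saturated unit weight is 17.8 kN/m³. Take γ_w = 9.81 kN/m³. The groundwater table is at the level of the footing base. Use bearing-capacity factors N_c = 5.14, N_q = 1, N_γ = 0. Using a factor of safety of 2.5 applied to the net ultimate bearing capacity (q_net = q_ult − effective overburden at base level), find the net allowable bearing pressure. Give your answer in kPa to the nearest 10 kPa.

q_all(net) ≈ 120 kPa

q = γ·D_f = 15.6 × 0.7 = 10.92 kPa.
c·N_c = 59 × 5.14 = 303.26 kPa
q·N_q = 10.92 × 1 = 10.92 kPa
q_ult = 303.26 + 10.92 = 314.18 kPa.
Net ultimate: q_net = 314.18 − 10.92 = 303.26 kPa.
q_all(net) = 303.26 / 2.5 = 121.3 kPa.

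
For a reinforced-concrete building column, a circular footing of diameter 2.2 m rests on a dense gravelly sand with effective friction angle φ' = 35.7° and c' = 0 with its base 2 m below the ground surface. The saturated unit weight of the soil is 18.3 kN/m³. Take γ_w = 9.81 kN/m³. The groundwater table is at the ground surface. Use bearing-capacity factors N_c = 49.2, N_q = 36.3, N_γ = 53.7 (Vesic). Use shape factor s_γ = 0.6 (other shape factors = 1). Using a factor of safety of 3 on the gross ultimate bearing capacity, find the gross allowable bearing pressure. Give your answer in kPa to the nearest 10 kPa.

q_all ≈ 310 kPa

Water table at ground surface, so effective unit weight γ' = 18.3 − 9.81 = 8.49 kN/m³ is used throughout; overburden q = 8.49 × 2 = 16.98 kPa; the same γ' applies in the ½γBN_γ term.
Surcharge term q·N_q = 16.98 × 36.3 = 616.37 kPa; self-weight term 0.5·γ·B·N_γ·s_γ = 0.5 × 8.49 × 2.2 × 53.7 × 0.6 = 300.9 kPa.
q_ult = 616.37 + 300.9 = 917.28 kPa.
q_all = 917.28 / 3 = 305.76 kPa.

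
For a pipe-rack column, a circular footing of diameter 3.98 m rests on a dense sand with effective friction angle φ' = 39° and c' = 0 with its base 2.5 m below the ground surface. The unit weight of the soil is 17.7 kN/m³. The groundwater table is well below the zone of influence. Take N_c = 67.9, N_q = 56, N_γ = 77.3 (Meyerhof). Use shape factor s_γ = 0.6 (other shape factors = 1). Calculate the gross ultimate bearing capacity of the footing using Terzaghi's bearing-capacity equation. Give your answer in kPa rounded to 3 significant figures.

q = γ·D_f = 17.7 × 2.5 = 44.25 kPa.
q·N_q = 44.25 × 56 = 2478 kPa
0.5·γ·B·N_γ·s_γ = 0.5 × 17.7 × 3.98 × 77.3 × 0.6 = 1633.6 kPa
q_ult = 2478 + 1633.6 = 4111.6 kPa.

q_ult ≈ 4110 kPa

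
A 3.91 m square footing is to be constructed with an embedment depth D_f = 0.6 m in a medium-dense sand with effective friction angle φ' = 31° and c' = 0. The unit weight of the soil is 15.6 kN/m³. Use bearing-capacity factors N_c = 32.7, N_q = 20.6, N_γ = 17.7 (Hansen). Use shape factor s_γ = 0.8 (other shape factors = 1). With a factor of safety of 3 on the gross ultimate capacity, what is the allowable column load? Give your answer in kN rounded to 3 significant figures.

q = γ·D_f = 15.6 × 0.6 = 9.36 kPa.
q·N_q = 9.36 × 20.6 = 192.82 kPa
0.5·γ·B·N_γ·s_γ = 0.5 × 15.6 × 3.91 × 17.7 × 0.8 = 431.85 kPa
q_ult = 192.82 + 431.85 = 624.67 kPa.
Gross allowable pressure q_all = 624.67 / 3 = 208.22 kPa.
Footing area = 15.2881 m², so allowable column load = 208.22 × 15.2881 = 3183.3 kN.

P_all ≈ 3180 kN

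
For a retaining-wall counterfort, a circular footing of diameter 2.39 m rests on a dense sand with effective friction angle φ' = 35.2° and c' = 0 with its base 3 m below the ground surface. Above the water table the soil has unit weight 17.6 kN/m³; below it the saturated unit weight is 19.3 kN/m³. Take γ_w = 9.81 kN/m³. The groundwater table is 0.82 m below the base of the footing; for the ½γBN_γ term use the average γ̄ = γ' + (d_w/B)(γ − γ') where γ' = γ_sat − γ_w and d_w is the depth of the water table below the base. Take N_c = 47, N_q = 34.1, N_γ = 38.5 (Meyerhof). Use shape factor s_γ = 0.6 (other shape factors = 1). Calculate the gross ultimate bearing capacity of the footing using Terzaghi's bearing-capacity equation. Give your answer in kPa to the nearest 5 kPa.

q_ult ≈ 2140 kPa

Effective surcharge at the founding depth q = γ·D_f = 17.6 × 3 = 52.8 kPa.
With d_w = 0.82 m < B, γ̄ = 9.49 + (0.82/2.39) × (17.6 − 9.49) = 12.273 kN/m³.
q_ult = q·N_q + 0.5·γ·B·N_γ·s_γ
     = 52.8 × 34.1 + 0.5 × 12.273 × 2.39 × 38.5 × 0.6
     = 1800.5 + 338.78 = 2139.3 kPa.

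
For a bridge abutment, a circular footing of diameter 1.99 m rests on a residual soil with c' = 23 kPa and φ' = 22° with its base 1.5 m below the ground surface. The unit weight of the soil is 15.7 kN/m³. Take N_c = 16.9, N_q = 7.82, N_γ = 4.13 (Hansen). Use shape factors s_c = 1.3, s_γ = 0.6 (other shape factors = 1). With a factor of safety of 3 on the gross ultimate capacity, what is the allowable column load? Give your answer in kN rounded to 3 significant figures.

Effective surcharge at the founding depth q = γ·D_f = 15.7 × 1.5 = 23.55 kPa.
q_ult = c·N_c·s_c + q·N_q + 0.5·γ·B·N_γ·s_γ
     = 23 × 16.9 × 1.3 + 23.55 × 7.82 + 0.5 × 15.7 × 1.99 × 4.13 × 0.6
     = 505.31 + 184.16 + 38.71 = 728.18 kPa.
Gross allowable pressure q_all = 728.18 / 3 = 242.73 kPa.
Footing area = 3.1103 m², so allowable column load = 242.73 × 3.1103 = 754.95 kN.

P_all ≈ 755 kN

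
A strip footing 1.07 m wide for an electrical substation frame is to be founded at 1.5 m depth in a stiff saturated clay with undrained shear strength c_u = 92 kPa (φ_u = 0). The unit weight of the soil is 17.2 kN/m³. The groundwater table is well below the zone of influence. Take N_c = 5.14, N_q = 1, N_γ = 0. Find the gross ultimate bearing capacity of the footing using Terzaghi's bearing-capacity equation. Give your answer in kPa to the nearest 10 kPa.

q = γ·D_f = 17.2 × 1.5 = 25.8 kPa.
c·N_c = 92 × 5.14 = 472.88 kPa
q·N_q = 25.8 × 1 = 25.8 kPa
q_ult = 472.88 + 25.8 = 498.68 kPa.

q_ult ≈ 500 kPa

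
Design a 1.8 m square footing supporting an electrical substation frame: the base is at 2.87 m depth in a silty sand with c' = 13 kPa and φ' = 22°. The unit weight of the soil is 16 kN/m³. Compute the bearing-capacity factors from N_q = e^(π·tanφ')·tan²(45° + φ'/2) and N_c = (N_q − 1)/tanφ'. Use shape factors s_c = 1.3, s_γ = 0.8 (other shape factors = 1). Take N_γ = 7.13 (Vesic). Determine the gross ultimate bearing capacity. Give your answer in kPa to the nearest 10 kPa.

tan22° = 0.404, so N_q = e^(π×0.404)·tan²(56°) = 3.558 × 2.198 = 7.82.
N_c = (7.82 − 1)/tan22° = 16.88.
Effective surcharge at the founding depth q = γ·D_f = 16 × 2.87 = 45.92 kPa.
q_ult = c·N_c·s_c + q·N_q + 0.5·γ·B·N_γ·s_γ
     = 13 × 16.883 × 1.3 + 45.92 × 7.8211 + 0.5 × 16 × 1.8 × 7.13 × 0.8
     = 285.32 + 359.15 + 82.138 = 726.6 kPa.

q_ult ≈ 730 kPa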